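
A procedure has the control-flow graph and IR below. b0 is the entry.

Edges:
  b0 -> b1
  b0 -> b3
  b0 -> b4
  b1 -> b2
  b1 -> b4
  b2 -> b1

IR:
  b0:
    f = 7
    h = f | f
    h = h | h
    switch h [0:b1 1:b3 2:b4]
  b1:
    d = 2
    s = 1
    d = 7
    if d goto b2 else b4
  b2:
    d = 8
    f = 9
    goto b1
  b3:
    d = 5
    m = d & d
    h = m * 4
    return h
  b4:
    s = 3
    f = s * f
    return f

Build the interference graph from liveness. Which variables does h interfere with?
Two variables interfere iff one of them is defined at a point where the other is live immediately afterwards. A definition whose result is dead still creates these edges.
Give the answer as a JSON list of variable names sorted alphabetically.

Per-block:
  b0: {f,h} / ∅
  b1: {d,s} / ∅
  b2: {d,f} / ∅
  b3: {d,h,m} / ∅
  b4: {f,s} / {f}

Liveness:
  live b0: ∅→{f}
  live b1: {f}→{f}
  live b2: ∅→{f}
  live b3: ∅→∅
  live b4: {f}→∅

Conflict graph:
  d↔{f}
  f↔{d,h,s}
  h↔{f}
  m↔∅
  s↔{f}

N(h) = ["f"]

Answer: ["f"]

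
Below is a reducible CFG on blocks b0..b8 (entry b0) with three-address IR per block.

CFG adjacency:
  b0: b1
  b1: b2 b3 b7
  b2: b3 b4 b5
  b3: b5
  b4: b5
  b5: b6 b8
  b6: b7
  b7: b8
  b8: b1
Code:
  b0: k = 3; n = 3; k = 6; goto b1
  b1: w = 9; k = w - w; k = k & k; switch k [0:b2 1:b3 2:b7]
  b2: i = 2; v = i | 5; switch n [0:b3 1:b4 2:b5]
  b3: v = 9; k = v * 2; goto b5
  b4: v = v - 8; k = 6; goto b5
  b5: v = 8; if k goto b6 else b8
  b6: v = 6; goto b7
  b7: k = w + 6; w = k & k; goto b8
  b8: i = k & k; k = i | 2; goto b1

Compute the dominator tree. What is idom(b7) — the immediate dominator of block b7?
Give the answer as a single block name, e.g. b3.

idom tree: b1←b0 b2←b1 b3←b1 b4←b2 b5←b1 b6←b5 b7←b1 b8←b1
Dom∩ at merges:
  b1: preds {b0,b8}: {b0} ∩ {b0,b1,b8} = {b0}; idom=b0
  b3: preds {b1,b2}: {b0,b1} ∩ {b0,b1,b2} = {b0,b1}; idom=b1
  b5: preds {b2,b3,b4}: {b0,b1,b2} ∩ {b0,b1,b3} ∩ {b0,b1,b2,b4} = {b0,b1}; idom=b1
  b7: preds {b1,b6}: {b0,b1} ∩ {b0,b1,b5,b6} = {b0,b1}; idom=b1
  b8: preds {b5,b7}: {b0,b1,b5} ∩ {b0,b1,b7} = {b0,b1}; idom=b1

idom(b7) = b1

Answer: b1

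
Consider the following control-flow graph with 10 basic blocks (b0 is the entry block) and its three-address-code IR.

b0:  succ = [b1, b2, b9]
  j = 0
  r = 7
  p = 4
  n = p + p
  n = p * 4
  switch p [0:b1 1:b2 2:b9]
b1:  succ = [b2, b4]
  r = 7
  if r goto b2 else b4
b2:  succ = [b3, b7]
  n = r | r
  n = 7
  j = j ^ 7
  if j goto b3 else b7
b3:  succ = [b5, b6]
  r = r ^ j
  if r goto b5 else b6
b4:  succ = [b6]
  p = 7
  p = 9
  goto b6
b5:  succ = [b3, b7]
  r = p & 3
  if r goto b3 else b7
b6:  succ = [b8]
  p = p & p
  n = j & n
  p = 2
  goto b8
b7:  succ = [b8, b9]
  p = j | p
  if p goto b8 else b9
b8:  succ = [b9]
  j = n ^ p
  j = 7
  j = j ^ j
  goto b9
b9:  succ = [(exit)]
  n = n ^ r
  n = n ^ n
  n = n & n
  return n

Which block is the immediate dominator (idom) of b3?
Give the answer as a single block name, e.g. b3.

Answer: b2

Analysis:
idom tree: b1←b0 b2←b0 b3←b2 b4←b1 b5←b3 b6←b0 b7←b2 b8←b0 b9←b0
Dom at joins:
  b2: preds {b0,b1}: {b0} ∩ {b0,b1} = {b0}; idom=b0
  b3: preds {b2,b5}: {b0,b2} ∩ {b0,b2,b3,b5} = {b0,b2}; idom=b2
  b6: preds {b3,b4}: {b0,b2,b3} ∩ {b0,b1,b4} = {b0}; idom=b0
  b7: preds {b2,b5}: {b0,b2} ∩ {b0,b2,b3,b5} = {b0,b2}; idom=b2
  b8: preds {b6,b7}: {b0,b6} ∩ {b0,b2,b7} = {b0}; idom=b0
  b9: preds {b0,b7,b8}: {b0} ∩ {b0,b2,b7} ∩ {b0,b8} = {b0}; idom=b0

idom(b3) = b2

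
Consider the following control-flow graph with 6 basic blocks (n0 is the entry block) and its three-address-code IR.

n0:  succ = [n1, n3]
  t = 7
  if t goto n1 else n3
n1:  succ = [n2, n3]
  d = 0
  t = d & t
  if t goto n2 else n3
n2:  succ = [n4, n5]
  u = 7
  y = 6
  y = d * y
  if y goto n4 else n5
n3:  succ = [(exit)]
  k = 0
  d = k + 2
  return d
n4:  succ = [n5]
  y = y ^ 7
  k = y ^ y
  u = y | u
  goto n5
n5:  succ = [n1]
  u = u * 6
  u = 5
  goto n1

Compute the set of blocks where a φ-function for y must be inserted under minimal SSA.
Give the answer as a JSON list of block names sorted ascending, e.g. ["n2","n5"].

idom tree: n1←n0 n2←n1 n3←n0 n4←n2 n5←n2
Dom at joins:
  n1: preds {n0,n5}: {n0} ∩ {n0,n1,n2,n5} = {n0}; idom=n0
  n3: preds {n0,n1}: {n0} ∩ {n0,n1} = {n0}; idom=n0
  n5: preds {n2,n4}: {n0,n1,n2} ∩ {n0,n1,n2,n4} = {n0,n1,n2}; idom=n2

DF walk-up:
  join n1 pred n0: · stop@n0
  join n1 pred n5: n5→n2→n1 stop@n0
  join n3 pred n0: · stop@n0
  join n3 pred n1: n1 stop@n0
  join n5 pred n2: · stop@n2
  join n5 pred n4: n4 stop@n2
  DF(n0)=∅
  DF(n1)={n1,n3}
  DF(n2)={n1}
  DF(n3)=∅
  DF(n4)={n5}
  DF(n5)={n1}

φ for y: defs {n2,n4}
  DF⁺ = {n1,n3,n5}

Answer: ["n1", "n3", "n5"]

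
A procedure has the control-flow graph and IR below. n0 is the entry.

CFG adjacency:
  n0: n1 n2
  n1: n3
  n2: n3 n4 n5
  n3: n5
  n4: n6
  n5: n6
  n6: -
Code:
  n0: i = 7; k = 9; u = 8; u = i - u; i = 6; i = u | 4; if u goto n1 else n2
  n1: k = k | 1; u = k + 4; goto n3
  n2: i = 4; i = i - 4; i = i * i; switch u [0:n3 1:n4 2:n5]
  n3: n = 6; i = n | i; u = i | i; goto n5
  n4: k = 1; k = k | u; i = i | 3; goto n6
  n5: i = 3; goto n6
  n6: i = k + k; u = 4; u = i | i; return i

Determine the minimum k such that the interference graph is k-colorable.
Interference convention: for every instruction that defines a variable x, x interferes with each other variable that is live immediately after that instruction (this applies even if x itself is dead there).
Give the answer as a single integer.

Per-block:
  n0: def={i,k,u} ue=∅
  n1: def={k,u} ue={k}
  n2: def={i} ue={u}
  n3: def={i,n,u} ue={i}
  n4: def={i,k} ue={i,u}
  n5: def={i} ue=∅
  n6: def={i,u} ue={k}

Liveness:
  n0: in=∅ out={i,k,u}
  n1: in={i,k} out={i,k}
  n2: in={k,u} out={i,k,u}
  n3: in={i,k} out={k}
  n4: in={i,u} out={k}
  n5: in={k} out={k}
  n6: in={k} out=∅

Interference:
  i: {k,n,u}
  k: {i,n,u}
  n: {i,k}
  u: {i,k}

Chromatic number:
  lower bound: {i,k,n} mutually conflict ⇒ χ ≥ 3
  3-colouring: c0={i}  c1={k}  c2={n,u}
  χ = 3

Answer: 3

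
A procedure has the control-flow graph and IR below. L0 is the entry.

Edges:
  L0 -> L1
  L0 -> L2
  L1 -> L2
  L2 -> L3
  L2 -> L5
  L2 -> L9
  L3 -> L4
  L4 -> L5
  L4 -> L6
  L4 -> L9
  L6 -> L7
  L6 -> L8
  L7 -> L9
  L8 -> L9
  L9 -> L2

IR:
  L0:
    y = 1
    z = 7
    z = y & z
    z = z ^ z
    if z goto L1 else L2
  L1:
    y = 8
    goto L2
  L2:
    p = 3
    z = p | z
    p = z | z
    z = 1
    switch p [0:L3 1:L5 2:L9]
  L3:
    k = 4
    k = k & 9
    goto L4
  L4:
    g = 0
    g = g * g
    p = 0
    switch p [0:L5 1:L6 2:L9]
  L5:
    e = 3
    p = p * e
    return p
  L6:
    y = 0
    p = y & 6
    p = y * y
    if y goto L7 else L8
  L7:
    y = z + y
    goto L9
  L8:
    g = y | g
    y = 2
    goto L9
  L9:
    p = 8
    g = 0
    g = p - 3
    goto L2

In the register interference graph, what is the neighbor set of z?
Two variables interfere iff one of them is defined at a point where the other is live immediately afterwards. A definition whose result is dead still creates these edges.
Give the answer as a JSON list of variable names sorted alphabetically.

Block summaries:
  L0: {y,z} / ∅
  L1: {y} / ∅
  L2: {p,z} / {z}
  L3: {k} / ∅
  L4: {g,p} / ∅
  L5: {e,p} / {p}
  L6: {p,y} / ∅
  L7: {y} / {y,z}
  L8: {g,y} / {g,y}
  L9: {g,p} / ∅

Liveness:
  L0 li=∅ lo={z}
  L1 li={z} lo={z}
  L2 li={z} lo={p,z}
  L3 li={z} lo={z}
  L4 li={z} lo={g,p,z}
  L5 li={p} lo=∅
  L6 li={g,z} lo={g,y,z}
  L7 li={y,z} lo={z}
  L8 li={g,y,z} lo={z}
  L9 li={z} lo={z}

Interfere edges:
  e — {p}
  g — {p,y,z}
  k — {z}
  p — {e,g,y,z}
  y — {g,p,z}
  z — {g,k,p,y}

N(z) = ["g", "k", "p", "y"]

Answer: ["g", "k", "p", "y"]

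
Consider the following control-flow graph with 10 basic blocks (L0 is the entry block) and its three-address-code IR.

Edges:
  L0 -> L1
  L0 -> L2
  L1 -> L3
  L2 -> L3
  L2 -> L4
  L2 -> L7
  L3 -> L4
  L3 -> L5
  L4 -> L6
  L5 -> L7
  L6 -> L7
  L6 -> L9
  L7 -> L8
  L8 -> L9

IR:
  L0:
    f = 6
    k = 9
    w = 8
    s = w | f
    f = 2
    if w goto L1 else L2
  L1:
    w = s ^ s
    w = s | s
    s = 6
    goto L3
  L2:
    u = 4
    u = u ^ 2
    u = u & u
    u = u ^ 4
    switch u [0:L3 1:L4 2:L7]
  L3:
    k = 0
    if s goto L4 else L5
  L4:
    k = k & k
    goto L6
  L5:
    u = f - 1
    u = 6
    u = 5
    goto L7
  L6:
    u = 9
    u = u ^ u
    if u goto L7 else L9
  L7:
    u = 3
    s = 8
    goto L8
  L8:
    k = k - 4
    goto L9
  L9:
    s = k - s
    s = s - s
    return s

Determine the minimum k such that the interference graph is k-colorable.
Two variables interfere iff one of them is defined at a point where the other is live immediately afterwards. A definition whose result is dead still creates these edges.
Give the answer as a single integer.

Answer: 4

Analysis:
Block summaries:
  L0 def {f,k,s,w} use ∅
  L1 def {s,w} use {s}
  L2 def {u} use ∅
  L3 def {k} use {s}
  L4 def {k} use {k}
  L5 def {u} use {f}
  L6 def {u} use ∅
  L7 def {s,u} use ∅
  L8 def {k} use {k}
  L9 def {s} use {k,s}

Live sets:
  live L0: ∅→{f,k,s}
  live L1: {f,s}→{f,s}
  live L2: {f,k,s}→{f,k,s}
  live L3: {f,s}→{f,k,s}
  live L4: {k,s}→{k,s}
  live L5: {f,k}→{k}
  live L6: {k,s}→{k,s}
  live L7: {k}→{k,s}
  live L8: {k,s}→{k,s}
  live L9: {k,s}→∅

Interfere edges:
  f — {k,s,u,w}
  k — {f,s,u,w}
  s — {f,k,u,w}
  u — {f,k,s}
  w — {f,k,s}

Registers:
  clique {f,k,s,u} ⇒ need ≥ 4
  assign f→c0 k→c1 s→c2 u→c3 w→c3 — no edge inside a register ⇒ χ ≤ 4
  χ = 4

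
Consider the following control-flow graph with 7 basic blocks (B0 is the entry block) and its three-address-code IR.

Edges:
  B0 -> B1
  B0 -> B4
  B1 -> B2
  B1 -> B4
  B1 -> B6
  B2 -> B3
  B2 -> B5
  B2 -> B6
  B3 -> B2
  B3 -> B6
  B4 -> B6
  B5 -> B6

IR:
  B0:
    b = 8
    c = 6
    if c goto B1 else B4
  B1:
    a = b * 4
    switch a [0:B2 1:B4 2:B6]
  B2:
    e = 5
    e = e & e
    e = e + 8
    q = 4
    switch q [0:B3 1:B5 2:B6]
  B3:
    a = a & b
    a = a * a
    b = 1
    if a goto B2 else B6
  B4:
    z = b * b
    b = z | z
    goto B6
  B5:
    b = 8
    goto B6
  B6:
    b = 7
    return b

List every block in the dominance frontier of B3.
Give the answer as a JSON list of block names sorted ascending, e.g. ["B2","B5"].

idom tree: B1←B0 B2←B1 B3←B2 B4←B0 B5←B2 B6←B0
Dom at joins:
  B2: preds {B1,B3}: {B0,B1} ∩ {B0,B1,B2,B3} = {B0,B1}; idom=B1
  B4: preds {B0,B1}: {B0} ∩ {B0,B1} = {B0}; idom=B0
  B6: preds {B1,B2,B3,B4,B5}: {B0,B1} ∩ {B0,B1,B2} ∩ {B0,B1,B2,B3} ∩ {B0,B4} ∩ {B0,B1,B2,B5} = {B0}; idom=B0

DF derivation:
  B2←B1: walk · to B1
  B2←B3: walk B3→B2 to B1
  B4←B0: walk · to B0
  B4←B1: walk B1 to B0
  B6←B1: walk B1 to B0
  B6←B2: walk B2→B1 to B0
  B6←B3: walk B3→B2→B1 to B0
  B6←B4: walk B4 to B0
  B6←B5: walk B5→B2→B1 to B0
  DF(B0)=∅
  DF(B1)={B4,B6}
  DF(B2)={B2,B6}
  DF(B3)={B2,B6}
  DF(B4)={B6}
  DF(B5)={B6}
  DF(B6)=∅

DF(B3) = ["B2", "B6"]

Answer: ["B2", "B6"]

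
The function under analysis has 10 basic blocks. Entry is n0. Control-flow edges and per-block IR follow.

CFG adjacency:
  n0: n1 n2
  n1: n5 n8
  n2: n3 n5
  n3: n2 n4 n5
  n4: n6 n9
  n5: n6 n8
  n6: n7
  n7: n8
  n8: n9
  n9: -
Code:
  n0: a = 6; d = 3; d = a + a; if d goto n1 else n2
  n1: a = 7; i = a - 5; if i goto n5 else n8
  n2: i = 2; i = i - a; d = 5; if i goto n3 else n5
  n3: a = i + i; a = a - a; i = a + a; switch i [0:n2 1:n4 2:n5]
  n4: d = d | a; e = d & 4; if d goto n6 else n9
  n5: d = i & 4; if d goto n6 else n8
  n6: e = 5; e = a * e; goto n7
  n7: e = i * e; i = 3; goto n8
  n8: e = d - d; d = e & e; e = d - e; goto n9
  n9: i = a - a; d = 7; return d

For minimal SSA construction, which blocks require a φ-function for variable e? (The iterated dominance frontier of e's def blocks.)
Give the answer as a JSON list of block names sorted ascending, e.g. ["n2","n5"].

idom tree: n1←n0 n2←n0 n3←n2 n4←n3 n5←n0 n6←n0 n7←n6 n8←n0 n9←n0
Join-block Dom:
  n2: preds {n0,n3}: {n0} ∩ {n0,n2,n3} = {n0}; idom=n0
  n5: preds {n1,n2,n3}: {n0,n1} ∩ {n0,n2} ∩ {n0,n2,n3} = {n0}; idom=n0
  n6: preds {n4,n5}: {n0,n2,n3,n4} ∩ {n0,n5} = {n0}; idom=n0
  n8: preds {n1,n5,n7}: {n0,n1} ∩ {n0,n5} ∩ {n0,n6,n7} = {n0}; idom=n0
  n9: preds {n4,n8}: {n0,n2,n3,n4} ∩ {n0,n8} = {n0}; idom=n0

DF derivation:
  n2←n0: walk · to n0
  n2←n3: walk n3→n2 to n0
  n5←n1: walk n1 to n0
  n5←n2: walk n2 to n0
  n5←n3: walk n3→n2 to n0
  n6←n4: walk n4→n3→n2 to n0
  n6←n5: walk n5 to n0
  n8←n1: walk n1 to n0
  n8←n5: walk n5 to n0
  n8←n7: walk n7→n6 to n0
  n9←n4: walk n4→n3→n2 to n0
  n9←n8: walk n8 to n0
  n0: DF=∅
  n1: DF={n5,n8}
  n2: DF={n2,n5,n6,n9}
  n3: DF={n2,n5,n6,n9}
  n4: DF={n6,n9}
  n5: DF={n6,n8}
  n6: DF={n8}
  n7: DF={n8}
  n8: DF={n9}
  n9: DF=∅

φ for e: defs {n4,n6,n7,n8}
  DF⁺ = {n6,n8,n9}

Answer: ["n6", "n8", "n9"]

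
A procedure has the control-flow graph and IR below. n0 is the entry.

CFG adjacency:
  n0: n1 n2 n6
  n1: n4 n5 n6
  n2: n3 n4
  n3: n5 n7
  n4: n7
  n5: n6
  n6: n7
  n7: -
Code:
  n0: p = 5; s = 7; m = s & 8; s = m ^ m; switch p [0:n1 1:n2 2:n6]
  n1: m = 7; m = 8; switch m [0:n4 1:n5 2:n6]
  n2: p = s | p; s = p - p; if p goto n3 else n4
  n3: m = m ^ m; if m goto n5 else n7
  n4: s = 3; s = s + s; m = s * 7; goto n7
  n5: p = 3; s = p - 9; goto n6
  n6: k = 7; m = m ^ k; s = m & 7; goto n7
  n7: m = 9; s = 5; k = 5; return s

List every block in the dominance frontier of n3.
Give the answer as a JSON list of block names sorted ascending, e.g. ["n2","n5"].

Answer: ["n5", "n7"]

Working:
idom tree: n1←n0 n2←n0 n3←n2 n4←n0 n5←n0 n6←n0 n7←n0
Join-block Dom:
  n4: preds {n1,n2}: {n0,n1} ∩ {n0,n2} = {n0}; idom=n0
  n5: preds {n1,n3}: {n0,n1} ∩ {n0,n2,n3} = {n0}; idom=n0
  n6: preds {n0,n1,n5}: {n0} ∩ {n0,n1} ∩ {n0,n5} = {n0}; idom=n0
  n7: preds {n3,n4,n6}: {n0,n2,n3} ∩ {n0,n4} ∩ {n0,n6} = {n0}; idom=n0

DF derivation:
  n4←n1: walk n1 to n0
  n4←n2: walk n2 to n0
  n5←n1: walk n1 to n0
  n5←n3: walk n3→n2 to n0
  n6←n0: walk · to n0
  n6←n1: walk n1 to n0
  n6←n5: walk n5 to n0
  n7←n3: walk n3→n2 to n0
  n7←n4: walk n4 to n0
  n7←n6: walk n6 to n0
  DF(n0)=∅
  DF(n1)={n4,n5,n6}
  DF(n2)={n4,n5,n7}
  DF(n3)={n5,n7}
  DF(n4)={n7}
  DF(n5)={n6}
  DF(n6)={n7}
  DF(n7)=∅

DF(n3) = ["n5", "n7"]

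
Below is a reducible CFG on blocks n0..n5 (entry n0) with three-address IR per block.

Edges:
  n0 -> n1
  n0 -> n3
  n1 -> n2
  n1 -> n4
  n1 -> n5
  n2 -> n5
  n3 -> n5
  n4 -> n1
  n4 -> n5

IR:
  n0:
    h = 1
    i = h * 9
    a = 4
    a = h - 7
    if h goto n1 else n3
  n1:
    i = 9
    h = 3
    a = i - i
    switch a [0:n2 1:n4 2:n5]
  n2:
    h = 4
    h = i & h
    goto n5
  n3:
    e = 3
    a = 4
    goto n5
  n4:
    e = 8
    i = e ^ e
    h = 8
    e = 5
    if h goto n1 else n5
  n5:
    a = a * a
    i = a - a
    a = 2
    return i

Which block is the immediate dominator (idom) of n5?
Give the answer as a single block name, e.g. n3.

Answer: n0

Working:
idom tree: n1←n0 n2←n1 n3←n0 n4←n1 n5←n0
Dom∩ at merges:
  n1: preds {n0,n4}: {n0} ∩ {n0,n1,n4} = {n0}; idom=n0
  n5: preds {n1,n2,n3,n4}: {n0,n1} ∩ {n0,n1,n2} ∩ {n0,n3} ∩ {n0,n1,n4} = {n0}; idom=n0

idom(n5) = n0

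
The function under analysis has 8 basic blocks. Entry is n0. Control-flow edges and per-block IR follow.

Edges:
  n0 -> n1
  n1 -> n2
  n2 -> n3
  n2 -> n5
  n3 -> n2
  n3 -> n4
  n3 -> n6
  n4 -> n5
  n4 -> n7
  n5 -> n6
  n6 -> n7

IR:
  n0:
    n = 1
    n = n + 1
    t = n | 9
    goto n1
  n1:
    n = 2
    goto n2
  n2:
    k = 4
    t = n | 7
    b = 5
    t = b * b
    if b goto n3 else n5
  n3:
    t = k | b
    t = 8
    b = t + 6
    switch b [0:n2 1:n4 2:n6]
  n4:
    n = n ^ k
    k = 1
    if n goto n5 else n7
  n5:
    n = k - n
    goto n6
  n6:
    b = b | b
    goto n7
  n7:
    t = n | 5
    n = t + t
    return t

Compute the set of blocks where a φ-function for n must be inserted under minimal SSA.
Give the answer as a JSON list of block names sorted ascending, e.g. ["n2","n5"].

idom tree: n1←n0 n2←n1 n3←n2 n4←n3 n5←n2 n6←n2 n7←n2
Dom∩ at merges:
  n2: preds {n1,n3}: {n0,n1} ∩ {n0,n1,n2,n3} = {n0,n1}; idom=n1
  n5: preds {n2,n4}: {n0,n1,n2} ∩ {n0,n1,n2,n3,n4} = {n0,n1,n2}; idom=n2
  n6: preds {n3,n5}: {n0,n1,n2,n3} ∩ {n0,n1,n2,n5} = {n0,n1,n2}; idom=n2
  n7: preds {n4,n6}: {n0,n1,n2,n3,n4} ∩ {n0,n1,n2,n6} = {n0,n1,n2}; idom=n2

DF derivation:
  join n2 pred n1: · stop@n1
  join n2 pred n3: n3→n2 stop@n1
  join n5 pred n2: · stop@n2
  join n5 pred n4: n4→n3 stop@n2
  join n6 pred n3: n3 stop@n2
  join n6 pred n5: n5 stop@n2
  join n7 pred n4: n4→n3 stop@n2
  join n7 pred n6: n6 stop@n2
  n0: DF=∅
  n1: DF=∅
  n2: DF={n2}
  n3: DF={n2,n5,n6,n7}
  n4: DF={n5,n7}
  n5: DF={n6}
  n6: DF={n7}
  n7: DF=∅

φ for n: defs {n0,n1,n4,n5,n7}
  DF⁺ = {n5,n6,n7}

Answer: ["n5", "n6", "n7"]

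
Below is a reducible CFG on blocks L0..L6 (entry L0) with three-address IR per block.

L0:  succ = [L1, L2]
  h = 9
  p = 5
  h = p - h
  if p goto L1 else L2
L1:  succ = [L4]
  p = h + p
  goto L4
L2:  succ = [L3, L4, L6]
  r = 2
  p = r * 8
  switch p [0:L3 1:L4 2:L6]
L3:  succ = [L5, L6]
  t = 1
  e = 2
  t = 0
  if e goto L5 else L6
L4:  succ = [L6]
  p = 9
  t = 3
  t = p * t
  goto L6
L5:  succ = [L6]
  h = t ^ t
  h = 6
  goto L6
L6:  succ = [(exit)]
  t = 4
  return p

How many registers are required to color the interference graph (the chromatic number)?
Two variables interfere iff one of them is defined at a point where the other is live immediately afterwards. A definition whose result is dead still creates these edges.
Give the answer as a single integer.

Answer: 3

Working:
def/use:
  L0: {h,p} / ∅
  L1: {p} / {h,p}
  L2: {p,r} / ∅
  L3: {e,t} / ∅
  L4: {p,t} / ∅
  L5: {h} / {t}
  L6: {t} / {p}

Backward fixpoint:
  live L0: ∅→{h,p}
  live L1: {h,p}→∅
  live L2: ∅→{p}
  live L3: {p}→{p,t}
  live L4: ∅→{p}
  live L5: {p,t}→{p}
  live L6: {p}→∅

Interfere edges:
  e — {p,t}
  h — {p}
  p — {e,h,t}
  r — ∅
  t — {e,p}

Chromatic number:
  {e,p,t} pairwise interfere (3-clique) ⇒ χ ≥ 3
  3-colouring: c0={p,r}  c1={e,h}  c2={t}
  χ = 3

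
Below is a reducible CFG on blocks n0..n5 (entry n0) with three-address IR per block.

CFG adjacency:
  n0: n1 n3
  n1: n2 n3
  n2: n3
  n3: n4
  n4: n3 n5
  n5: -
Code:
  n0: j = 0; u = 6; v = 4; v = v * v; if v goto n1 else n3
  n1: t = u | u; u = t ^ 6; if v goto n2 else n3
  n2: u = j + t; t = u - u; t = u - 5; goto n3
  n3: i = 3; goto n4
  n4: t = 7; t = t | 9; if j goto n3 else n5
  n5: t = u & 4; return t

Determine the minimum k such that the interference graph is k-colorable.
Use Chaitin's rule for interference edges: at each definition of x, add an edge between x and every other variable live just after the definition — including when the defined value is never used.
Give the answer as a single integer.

Answer: 4

Working:
Block summaries:
  n0: def={j,u,v} ue=∅
  n1: def={t,u} ue={u,v}
  n2: def={t,u} ue={j,t}
  n3: def={i} ue=∅
  n4: def={t} ue={j}
  n5: def={t} ue={u}

Live sets:
  n0 li=∅ lo={j,u,v}
  n1 li={j,u,v} lo={j,t,u}
  n2 li={j,t} lo={j,u}
  n3 li={j,u} lo={j,u}
  n4 li={j,u} lo={j,u}
  n5 li={u} lo=∅

Interference:
  i — {j,u}
  j — {i,t,u,v}
  t — {j,u,v}
  u — {i,j,t,v}
  v — {j,t,u}

Chromatic number:
  lower bound: {j,t,u,v} mutually conflict ⇒ χ ≥ 4
  assign i→r2 j→r0 t→r2 u→r1 v→r3 — no edge inside a register ⇒ χ ≤ 4
  χ = 4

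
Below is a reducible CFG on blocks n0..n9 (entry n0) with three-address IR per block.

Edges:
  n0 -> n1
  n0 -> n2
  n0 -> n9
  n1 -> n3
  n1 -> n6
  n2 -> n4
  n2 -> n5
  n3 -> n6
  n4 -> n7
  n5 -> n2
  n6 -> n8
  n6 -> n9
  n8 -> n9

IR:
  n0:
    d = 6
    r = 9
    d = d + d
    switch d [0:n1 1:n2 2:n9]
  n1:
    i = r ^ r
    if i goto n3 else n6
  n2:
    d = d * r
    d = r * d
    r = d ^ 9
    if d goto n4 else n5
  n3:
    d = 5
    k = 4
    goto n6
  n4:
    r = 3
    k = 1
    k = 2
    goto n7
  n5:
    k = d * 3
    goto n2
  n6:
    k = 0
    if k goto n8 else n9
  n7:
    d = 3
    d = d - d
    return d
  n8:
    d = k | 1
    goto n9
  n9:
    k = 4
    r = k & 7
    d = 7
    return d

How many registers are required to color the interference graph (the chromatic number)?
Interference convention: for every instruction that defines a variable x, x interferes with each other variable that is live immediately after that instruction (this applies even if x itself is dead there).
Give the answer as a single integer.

Per-block:
  n0: {d,r} / ∅
  n1: {i} / {r}
  n2: {d,r} / {d,r}
  n3: {d,k} / ∅
  n4: {k,r} / ∅
  n5: {k} / {d}
  n6: {k} / ∅
  n7: {d} / ∅
  n8: {d} / {k}
  n9: {d,k,r} / ∅

Liveness:
  live n0: ∅→{d,r}
  live n1: {r}→∅
  live n2: {d,r}→{d,r}
  live n3: ∅→∅
  live n4: ∅→∅
  live n5: {d,r}→{d,r}
  live n6: ∅→{k}
  live n7: ∅→∅
  live n8: {k}→∅
  live n9: ∅→∅

Interfere edges:
  d: {k,r}
  i: ∅
  k: {d,r}
  r: {d,k}

Chromatic number:
  {d,k,r} pairwise interfere (3-clique) ⇒ χ ≥ 3
  assign d→R0 i→R0 k→R1 r→R2 — no edge inside a register ⇒ χ ≤ 3
  χ = 3

Answer: 3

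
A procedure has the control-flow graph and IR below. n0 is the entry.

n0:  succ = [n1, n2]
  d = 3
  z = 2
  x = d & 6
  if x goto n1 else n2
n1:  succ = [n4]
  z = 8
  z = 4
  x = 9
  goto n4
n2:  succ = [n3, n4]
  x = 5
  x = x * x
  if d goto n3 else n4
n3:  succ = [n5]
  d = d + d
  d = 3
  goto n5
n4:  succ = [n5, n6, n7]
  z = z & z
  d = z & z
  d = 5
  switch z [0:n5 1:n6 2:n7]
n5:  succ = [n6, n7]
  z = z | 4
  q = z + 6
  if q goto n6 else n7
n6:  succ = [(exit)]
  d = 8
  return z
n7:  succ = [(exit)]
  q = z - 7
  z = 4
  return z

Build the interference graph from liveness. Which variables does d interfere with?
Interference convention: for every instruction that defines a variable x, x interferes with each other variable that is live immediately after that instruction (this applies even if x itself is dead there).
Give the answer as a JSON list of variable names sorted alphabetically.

Answer: ["x", "z"]

Analysis:
Per-block:
  n0: {d,x,z} / ∅
  n1: {x,z} / ∅
  n2: {x} / {d}
  n3: {d} / {d}
  n4: {d,z} / {z}
  n5: {q,z} / {z}
  n6: {d} / {z}
  n7: {q,z} / {z}

Live sets:
  n0: in=∅ out={d,z}
  n1: in=∅ out={z}
  n2: in={d,z} out={d,z}
  n3: in={d,z} out={z}
  n4: in={z} out={z}
  n5: in={z} out={z}
  n6: in={z} out=∅
  n7: in={z} out=∅

Conflict graph:
  d — {x,z}
  q — {z}
  x — {d,z}
  z — {d,q,x}

N(d) = ["x", "z"]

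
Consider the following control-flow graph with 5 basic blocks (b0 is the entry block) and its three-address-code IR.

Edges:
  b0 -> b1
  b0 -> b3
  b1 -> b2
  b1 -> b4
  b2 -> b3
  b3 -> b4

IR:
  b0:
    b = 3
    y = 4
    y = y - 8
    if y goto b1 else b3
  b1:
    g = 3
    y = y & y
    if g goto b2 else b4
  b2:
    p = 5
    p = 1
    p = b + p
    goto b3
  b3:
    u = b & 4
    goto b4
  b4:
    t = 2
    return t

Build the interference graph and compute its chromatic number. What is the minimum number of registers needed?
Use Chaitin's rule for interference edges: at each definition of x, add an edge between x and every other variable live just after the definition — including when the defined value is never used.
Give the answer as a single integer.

Answer: 3

Analysis:
Per-block:
  b0: def={b,y} ue=∅
  b1: def={g,y} ue={y}
  b2: def={p} ue={b}
  b3: def={u} ue={b}
  b4: def={t} ue=∅

Live sets:
  b0: in=∅ out={b,y}
  b1: in={b,y} out={b}
  b2: in={b} out={b}
  b3: in={b} out=∅
  b4: in=∅ out=∅

Interfere edges:
  b: {g,p,y}
  g: {b,y}
  p: {b}
  t: ∅
  u: ∅
  y: {b,g}

Registers:
  lower bound: {b,g,y} mutually conflict ⇒ χ ≥ 3
  assign b→R0 g→R1 p→R1 t→R0 u→R0 y→R2 — no edge inside a register ⇒ χ ≤ 3
  χ = 3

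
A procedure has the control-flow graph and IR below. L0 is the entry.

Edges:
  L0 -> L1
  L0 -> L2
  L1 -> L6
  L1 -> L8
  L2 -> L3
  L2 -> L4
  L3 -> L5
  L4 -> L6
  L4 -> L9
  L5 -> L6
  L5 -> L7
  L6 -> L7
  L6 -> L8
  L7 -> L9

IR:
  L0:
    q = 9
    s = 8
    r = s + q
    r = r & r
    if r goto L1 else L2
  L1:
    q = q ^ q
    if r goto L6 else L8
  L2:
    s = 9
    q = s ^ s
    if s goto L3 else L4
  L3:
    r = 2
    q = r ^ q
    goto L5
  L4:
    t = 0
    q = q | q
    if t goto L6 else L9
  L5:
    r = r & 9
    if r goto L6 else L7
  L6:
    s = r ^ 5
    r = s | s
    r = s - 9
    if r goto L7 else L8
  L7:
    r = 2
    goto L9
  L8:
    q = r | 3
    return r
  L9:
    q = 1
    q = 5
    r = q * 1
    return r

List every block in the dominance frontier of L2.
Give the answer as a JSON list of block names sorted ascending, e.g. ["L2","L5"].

Answer: ["L6", "L7", "L9"]

Derivation:
idom tree: L1←L0 L2←L0 L3←L2 L4←L2 L5←L3 L6←L0 L7←L0 L8←L0 L9←L0
Dom at joins:
  L6: preds {L1,L4,L5}: {L0,L1} ∩ {L0,L2,L4} ∩ {L0,L2,L3,L5} = {L0}; idom=L0
  L7: preds {L5,L6}: {L0,L2,L3,L5} ∩ {L0,L6} = {L0}; idom=L0
  L8: preds {L1,L6}: {L0,L1} ∩ {L0,L6} = {L0}; idom=L0
  L9: preds {L4,L7}: {L0,L2,L4} ∩ {L0,L7} = {L0}; idom=L0

DF walk-up:
  join L6 pred L1: L1 stop@L0
  join L6 pred L4: L4→L2 stop@L0
  join L6 pred L5: L5→L3→L2 stop@L0
  join L7 pred L5: L5→L3→L2 stop@L0
  join L7 pred L6: L6 stop@L0
  join L8 pred L1: L1 stop@L0
  join L8 pred L6: L6 stop@L0
  join L9 pred L4: L4→L2 stop@L0
  join L9 pred L7: L7 stop@L0
  L0: DF=∅
  L1: DF={L6,L8}
  L2: DF={L6,L7,L9}
  L3: DF={L6,L7}
  L4: DF={L6,L9}
  L5: DF={L6,L7}
  L6: DF={L7,L8}
  L7: DF={L9}
  L8: DF=∅
  L9: DF=∅

DF(L2) = ["L6", "L7", "L9"]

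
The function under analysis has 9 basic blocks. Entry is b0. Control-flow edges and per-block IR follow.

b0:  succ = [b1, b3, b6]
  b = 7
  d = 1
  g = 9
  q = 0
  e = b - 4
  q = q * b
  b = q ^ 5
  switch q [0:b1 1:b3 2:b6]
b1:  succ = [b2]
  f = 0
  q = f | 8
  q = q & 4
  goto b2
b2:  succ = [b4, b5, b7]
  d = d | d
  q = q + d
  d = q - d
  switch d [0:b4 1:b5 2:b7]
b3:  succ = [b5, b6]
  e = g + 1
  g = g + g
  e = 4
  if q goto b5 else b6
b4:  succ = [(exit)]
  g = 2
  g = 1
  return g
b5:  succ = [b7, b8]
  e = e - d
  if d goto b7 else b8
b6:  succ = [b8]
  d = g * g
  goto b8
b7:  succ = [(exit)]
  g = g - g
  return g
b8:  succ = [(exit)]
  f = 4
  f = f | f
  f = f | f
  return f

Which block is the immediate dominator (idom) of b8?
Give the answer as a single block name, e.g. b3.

Answer: b0

Analysis:
idom tree: b1←b0 b2←b1 b3←b0 b4←b2 b5←b0 b6←b0 b7←b0 b8←b0
Dom∩ at merges:
  b5: preds {b2,b3}: {b0,b1,b2} ∩ {b0,b3} = {b0}; idom=b0
  b6: preds {b0,b3}: {b0} ∩ {b0,b3} = {b0}; idom=b0
  b7: preds {b2,b5}: {b0,b1,b2} ∩ {b0,b5} = {b0}; idom=b0
  b8: preds {b5,b6}: {b0,b5} ∩ {b0,b6} = {b0}; idom=b0

idom(b8) = b0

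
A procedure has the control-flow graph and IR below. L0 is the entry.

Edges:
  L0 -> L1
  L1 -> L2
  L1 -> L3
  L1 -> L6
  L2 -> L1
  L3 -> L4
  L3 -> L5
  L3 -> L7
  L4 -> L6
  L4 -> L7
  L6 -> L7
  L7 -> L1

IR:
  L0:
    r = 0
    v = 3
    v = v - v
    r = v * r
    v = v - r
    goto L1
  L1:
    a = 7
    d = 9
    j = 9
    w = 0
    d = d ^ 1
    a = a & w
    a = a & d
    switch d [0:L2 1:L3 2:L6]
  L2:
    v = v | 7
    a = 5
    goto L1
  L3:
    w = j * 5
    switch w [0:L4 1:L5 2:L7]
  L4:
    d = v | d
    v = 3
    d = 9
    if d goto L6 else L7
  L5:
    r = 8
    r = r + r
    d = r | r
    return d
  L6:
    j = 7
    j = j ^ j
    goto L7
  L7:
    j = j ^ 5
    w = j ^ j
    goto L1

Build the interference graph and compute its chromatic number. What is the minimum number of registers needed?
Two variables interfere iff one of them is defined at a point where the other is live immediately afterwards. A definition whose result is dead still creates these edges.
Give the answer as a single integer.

Answer: 5

Analysis:
Block summaries:
  L0: def={r,v} ue=∅
  L1: def={a,d,j,w} ue=∅
  L2: def={a,v} ue={v}
  L3: def={w} ue={j}
  L4: def={d,v} ue={d,v}
  L5: def={d,r} ue=∅
  L6: def={j} ue=∅
  L7: def={j,w} ue={j}

Liveness:
  L0 li=∅ lo={v}
  L1 li={v} lo={d,j,v}
  L2 li={v} lo={v}
  L3 li={d,j,v} lo={d,j,v}
  L4 li={d,j,v} lo={j,v}
  L5 li=∅ lo=∅
  L6 li={v} lo={j,v}
  L7 li={j,v} lo={v}

Interfere edges:
  a: {d,j,v,w}
  d: {a,j,v,w}
  j: {a,d,v,w}
  r: {v}
  v: {a,d,j,r,w}
  w: {a,d,j,v}

Colouring:
  {a,d,j,v,w} pairwise interfere (5-clique) ⇒ χ ≥ 5
  assign a→R1 d→R2 j→R3 r→R1 v→R0 w→R4 — no edge inside a register ⇒ χ ≤ 5
  χ = 5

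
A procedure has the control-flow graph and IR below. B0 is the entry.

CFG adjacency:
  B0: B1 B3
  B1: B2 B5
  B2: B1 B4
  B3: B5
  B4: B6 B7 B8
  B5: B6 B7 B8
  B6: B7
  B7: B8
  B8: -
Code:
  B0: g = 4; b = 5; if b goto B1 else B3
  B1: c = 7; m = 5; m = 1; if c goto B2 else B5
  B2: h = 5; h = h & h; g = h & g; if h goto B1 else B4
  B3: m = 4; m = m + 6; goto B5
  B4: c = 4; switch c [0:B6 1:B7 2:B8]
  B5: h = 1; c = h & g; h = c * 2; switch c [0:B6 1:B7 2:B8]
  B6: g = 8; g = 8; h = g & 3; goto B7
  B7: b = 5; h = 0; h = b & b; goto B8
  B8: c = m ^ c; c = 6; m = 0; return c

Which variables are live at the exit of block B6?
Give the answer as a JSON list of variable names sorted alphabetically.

Block summaries:
  B0: {b,g} / ∅
  B1: {c,m} / ∅
  B2: {g,h} / {g}
  B3: {m} / ∅
  B4: {c} / ∅
  B5: {c,h} / {g}
  B6: {g,h} / ∅
  B7: {b,h} / ∅
  B8: {c,m} / {c,m}

Live sets:
  B0: in=∅ out={g}
  B1: in={g} out={g,m}
  B2: in={g,m} out={g,m}
  B3: in={g} out={g,m}
  B4: in={m} out={c,m}
  B5: in={g,m} out={c,m}
  B6: in={c,m} out={c,m}
  B7: in={c,m} out={c,m}
  B8: in={c,m} out=∅

live-out(B6) = ["c", "m"]

Answer: ["c", "m"]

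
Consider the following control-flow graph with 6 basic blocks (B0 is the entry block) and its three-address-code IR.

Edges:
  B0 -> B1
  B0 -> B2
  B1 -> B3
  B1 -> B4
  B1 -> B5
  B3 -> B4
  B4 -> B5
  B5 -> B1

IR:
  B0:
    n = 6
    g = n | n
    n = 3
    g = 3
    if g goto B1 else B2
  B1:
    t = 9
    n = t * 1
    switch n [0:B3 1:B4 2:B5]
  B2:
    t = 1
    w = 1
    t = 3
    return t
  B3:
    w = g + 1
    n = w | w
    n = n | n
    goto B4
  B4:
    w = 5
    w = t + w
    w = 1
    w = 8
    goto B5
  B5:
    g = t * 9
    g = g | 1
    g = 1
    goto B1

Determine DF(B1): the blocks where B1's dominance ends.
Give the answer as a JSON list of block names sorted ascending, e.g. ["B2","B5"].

idom tree: B1←B0 B2←B0 B3←B1 B4←B1 B5←B1
Join-block Dom:
  B1: preds {B0,B5}: {B0} ∩ {B0,B1,B5} = {B0}; idom=B0
  B4: preds {B1,B3}: {B0,B1} ∩ {B0,B1,B3} = {B0,B1}; idom=B1
  B5: preds {B1,B4}: {B0,B1} ∩ {B0,B1,B4} = {B0,B1}; idom=B1

DF derivation:
  B1←B0: walk · to B0
  B1←B5: walk B5→B1 to B0
  B4←B1: walk · to B1
  B4←B3: walk B3 to B1
  B5←B1: walk · to B1
  B5←B4: walk B4 to B1
  DF(B0)=∅
  DF(B1)={B1}
  DF(B2)=∅
  DF(B3)={B4}
  DF(B4)={B5}
  DF(B5)={B1}

DF(B1) = ["B1"]

Answer: ["B1"]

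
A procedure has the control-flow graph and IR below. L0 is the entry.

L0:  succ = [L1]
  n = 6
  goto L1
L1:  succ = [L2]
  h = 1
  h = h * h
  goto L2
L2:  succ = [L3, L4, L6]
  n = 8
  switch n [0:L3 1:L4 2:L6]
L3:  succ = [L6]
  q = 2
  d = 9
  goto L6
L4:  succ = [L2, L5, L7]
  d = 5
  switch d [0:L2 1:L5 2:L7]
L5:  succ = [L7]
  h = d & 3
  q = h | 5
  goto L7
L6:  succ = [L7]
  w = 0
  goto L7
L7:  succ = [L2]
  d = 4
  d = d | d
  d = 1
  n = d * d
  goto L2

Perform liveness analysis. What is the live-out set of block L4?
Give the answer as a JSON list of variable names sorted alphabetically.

Answer: ["d"]

Working:
Per-block:
  L0: {n} / ∅
  L1: {h} / ∅
  L2: {n} / ∅
  L3: {d,q} / ∅
  L4: {d} / ∅
  L5: {h,q} / {d}
  L6: {w} / ∅
  L7: {d,n} / ∅

Backward fixpoint:
  L0: in=∅ out=∅
  L1: in=∅ out=∅
  L2: in=∅ out=∅
  L3: in=∅ out=∅
  L4: in=∅ out={d}
  L5: in={d} out=∅
  L6: in=∅ out=∅
  L7: in=∅ out=∅

live-out(L4) = ["d"]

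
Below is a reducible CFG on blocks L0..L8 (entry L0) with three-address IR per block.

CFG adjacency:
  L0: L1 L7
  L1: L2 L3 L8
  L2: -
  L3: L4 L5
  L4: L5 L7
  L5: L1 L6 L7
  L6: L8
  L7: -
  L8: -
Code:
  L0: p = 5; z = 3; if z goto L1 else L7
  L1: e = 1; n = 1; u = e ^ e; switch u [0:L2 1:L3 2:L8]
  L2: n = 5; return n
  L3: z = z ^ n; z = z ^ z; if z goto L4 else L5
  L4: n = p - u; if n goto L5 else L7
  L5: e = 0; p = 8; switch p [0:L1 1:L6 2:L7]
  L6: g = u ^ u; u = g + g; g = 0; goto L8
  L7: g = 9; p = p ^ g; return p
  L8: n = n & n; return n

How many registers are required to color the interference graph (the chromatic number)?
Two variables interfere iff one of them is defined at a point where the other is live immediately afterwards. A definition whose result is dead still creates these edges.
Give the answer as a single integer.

Answer: 5

Working:
Per-block:
  L0: def={p,z} ue=∅
  L1: def={e,n,u} ue=∅
  L2: def={n} ue=∅
  L3: def={z} ue={n,z}
  L4: def={n} ue={p,u}
  L5: def={e,p} ue=∅
  L6: def={g,u} ue={u}
  L7: def={g,p} ue={p}
  L8: def={n} ue={n}

Live sets:
  L0 li=∅ lo={p,z}
  L1 li={p,z} lo={n,p,u,z}
  L2 li=∅ lo=∅
  L3 li={n,p,u,z} lo={n,p,u,z}
  L4 li={p,u,z} lo={n,p,u,z}
  L5 li={n,u,z} lo={n,p,u,z}
  L6 li={n,u} lo={n}
  L7 li={p} lo=∅
  L8 li={n} lo=∅

Interference:
  e↔{n,p,u,z}
  g↔{n,p}
  n↔{e,g,p,u,z}
  p↔{e,g,n,u,z}
  u↔{e,n,p,z}
  z↔{e,n,p,u}

Colouring:
  {e,n,p,u,z} pairwise interfere (5-clique) ⇒ χ ≥ 5
  assign e→R2 g→R2 n→R0 p→R1 u→R3 z→R4 — no edge inside a register ⇒ χ ≤ 5
  χ = 5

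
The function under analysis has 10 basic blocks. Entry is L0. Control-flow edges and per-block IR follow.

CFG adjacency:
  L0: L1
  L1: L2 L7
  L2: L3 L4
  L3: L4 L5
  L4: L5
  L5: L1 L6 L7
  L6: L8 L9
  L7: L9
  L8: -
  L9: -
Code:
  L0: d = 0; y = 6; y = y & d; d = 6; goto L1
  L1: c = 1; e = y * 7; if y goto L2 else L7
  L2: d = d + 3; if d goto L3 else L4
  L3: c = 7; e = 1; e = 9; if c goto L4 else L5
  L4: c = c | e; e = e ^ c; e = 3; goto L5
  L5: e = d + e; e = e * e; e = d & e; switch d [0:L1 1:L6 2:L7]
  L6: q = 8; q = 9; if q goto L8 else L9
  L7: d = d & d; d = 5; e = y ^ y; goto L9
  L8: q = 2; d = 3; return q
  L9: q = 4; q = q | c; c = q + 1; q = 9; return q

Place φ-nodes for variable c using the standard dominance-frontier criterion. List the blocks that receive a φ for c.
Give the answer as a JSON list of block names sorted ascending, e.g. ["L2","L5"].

Answer: ["L1", "L4", "L5", "L7", "L9"]

Working:
idom tree: L1←L0 L2←L1 L3←L2 L4←L2 L5←L2 L6←L5 L7←L1 L8←L6 L9←L1
Join-block Dom:
  L1: preds {L0,L5}: {L0} ∩ {L0,L1,L2,L5} = {L0}; idom=L0
  L4: preds {L2,L3}: {L0,L1,L2} ∩ {L0,L1,L2,L3} = {L0,L1,L2}; idom=L2
  L5: preds {L3,L4}: {L0,L1,L2,L3} ∩ {L0,L1,L2,L4} = {L0,L1,L2}; idom=L2
  L7: preds {L1,L5}: {L0,L1} ∩ {L0,L1,L2,L5} = {L0,L1}; idom=L1
  L9: preds {L6,L7}: {L0,L1,L2,L5,L6} ∩ {L0,L1,L7} = {L0,L1}; idom=L1

DF derivation:
  join L1 pred L0: · stop@L0
  join L1 pred L5: L5→L2→L1 stop@L0
  join L4 pred L2: · stop@L2
  join L4 pred L3: L3 stop@L2
  join L5 pred L3: L3 stop@L2
  join L5 pred L4: L4 stop@L2
  join L7 pred L1: · stop@L1
  join L7 pred L5: L5→L2 stop@L1
  join L9 pred L6: L6→L5→L2 stop@L1
  join L9 pred L7: L7 stop@L1
  DF(L0)=∅
  DF(L1)={L1}
  DF(L2)={L1,L7,L9}
  DF(L3)={L4,L5}
  DF(L4)={L5}
  DF(L5)={L1,L7,L9}
  DF(L6)={L9}
  DF(L7)={L9}
  DF(L8)=∅
  DF(L9)=∅

φ for c: defs {L1,L3,L4,L9}
  DF⁺ = {L1,L4,L5,L7,L9}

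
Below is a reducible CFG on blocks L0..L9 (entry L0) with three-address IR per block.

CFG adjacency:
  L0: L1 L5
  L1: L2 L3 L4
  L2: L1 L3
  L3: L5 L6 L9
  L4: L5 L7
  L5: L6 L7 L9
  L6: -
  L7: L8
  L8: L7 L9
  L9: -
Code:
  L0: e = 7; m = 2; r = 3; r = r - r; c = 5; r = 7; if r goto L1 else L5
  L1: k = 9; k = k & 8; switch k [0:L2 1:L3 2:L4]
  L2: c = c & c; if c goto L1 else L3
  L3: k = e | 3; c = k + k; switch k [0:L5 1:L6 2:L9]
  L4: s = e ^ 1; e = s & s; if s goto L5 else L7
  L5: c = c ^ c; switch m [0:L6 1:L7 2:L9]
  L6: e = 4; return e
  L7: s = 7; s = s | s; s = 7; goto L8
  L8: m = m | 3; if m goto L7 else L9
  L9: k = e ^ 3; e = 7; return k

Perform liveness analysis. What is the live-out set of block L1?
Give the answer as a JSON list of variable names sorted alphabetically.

Answer: ["c", "e", "m"]

Derivation:
def/use:
  L0 def {c,e,m,r} use ∅
  L1 def {k} use ∅
  L2 def {c} use {c}
  L3 def {c,k} use {e}
  L4 def {e,s} use {e}
  L5 def {c} use {c,m}
  L6 def {e} use ∅
  L7 def {s} use ∅
  L8 def {m} use {m}
  L9 def {e,k} use {e}

Liveness:
  L0 li=∅ lo={c,e,m}
  L1 li={c,e,m} lo={c,e,m}
  L2 li={c,e,m} lo={c,e,m}
  L3 li={e,m} lo={c,e,m}
  L4 li={c,e,m} lo={c,e,m}
  L5 li={c,e,m} lo={e,m}
  L6 li=∅ lo=∅
  L7 li={e,m} lo={e,m}
  L8 li={e,m} lo={e,m}
  L9 li={e} lo=∅

live-out(L1) = ["c", "e", "m"]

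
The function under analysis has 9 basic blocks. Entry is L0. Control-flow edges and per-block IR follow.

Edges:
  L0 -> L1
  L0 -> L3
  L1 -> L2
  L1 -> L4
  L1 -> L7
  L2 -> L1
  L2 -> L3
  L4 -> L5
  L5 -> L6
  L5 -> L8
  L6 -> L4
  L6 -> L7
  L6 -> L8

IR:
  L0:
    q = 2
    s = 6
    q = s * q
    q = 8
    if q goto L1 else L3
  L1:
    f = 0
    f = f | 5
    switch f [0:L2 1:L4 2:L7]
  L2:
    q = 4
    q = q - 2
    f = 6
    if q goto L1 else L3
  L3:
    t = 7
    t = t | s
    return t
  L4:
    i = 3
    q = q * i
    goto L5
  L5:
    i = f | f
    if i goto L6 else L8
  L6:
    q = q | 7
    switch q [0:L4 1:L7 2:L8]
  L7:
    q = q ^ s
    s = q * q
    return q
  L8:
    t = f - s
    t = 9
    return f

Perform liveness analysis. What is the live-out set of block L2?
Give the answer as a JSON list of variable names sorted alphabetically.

Block summaries:
  L0: def={q,s} ue=∅
  L1: def={f} ue=∅
  L2: def={f,q} ue=∅
  L3: def={t} ue={s}
  L4: def={i,q} ue={q}
  L5: def={i} ue={f}
  L6: def={q} ue={q}
  L7: def={q,s} ue={q,s}
  L8: def={t} ue={f,s}

Backward fixpoint:
  L0: in=∅ out={q,s}
  L1: in={q,s} out={f,q,s}
  L2: in={s} out={q,s}
  L3: in={s} out=∅
  L4: in={f,q,s} out={f,q,s}
  L5: in={f,q,s} out={f,q,s}
  L6: in={f,q,s} out={f,q,s}
  L7: in={q,s} out=∅
  L8: in={f,s} out=∅

live-out(L2) = ["q", "s"]

Answer: ["q", "s"]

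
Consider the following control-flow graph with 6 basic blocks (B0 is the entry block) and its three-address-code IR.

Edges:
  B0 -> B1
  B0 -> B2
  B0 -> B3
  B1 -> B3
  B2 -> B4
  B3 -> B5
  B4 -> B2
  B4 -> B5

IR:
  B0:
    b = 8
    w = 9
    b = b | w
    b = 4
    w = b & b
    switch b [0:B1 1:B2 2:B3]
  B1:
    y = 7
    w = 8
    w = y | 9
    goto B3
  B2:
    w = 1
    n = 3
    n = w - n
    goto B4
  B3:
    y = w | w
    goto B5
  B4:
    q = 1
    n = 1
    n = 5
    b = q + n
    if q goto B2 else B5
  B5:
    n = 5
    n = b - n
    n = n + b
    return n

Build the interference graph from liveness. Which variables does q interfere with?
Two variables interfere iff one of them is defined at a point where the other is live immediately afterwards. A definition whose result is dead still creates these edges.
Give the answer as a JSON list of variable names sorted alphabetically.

Per-block:
  B0 def {b,w} use ∅
  B1 def {w,y} use ∅
  B2 def {n,w} use ∅
  B3 def {y} use {w}
  B4 def {b,n,q} use ∅
  B5 def {n} use {b}

Live sets:
  B0 li=∅ lo={b,w}
  B1 li={b} lo={b,w}
  B2 li=∅ lo=∅
  B3 li={b,w} lo={b}
  B4 li=∅ lo={b}
  B5 li={b} lo=∅

Interference:
  b — {n,q,w,y}
  n — {b,q,w}
  q — {b,n}
  w — {b,n,y}
  y — {b,w}

N(q) = ["b", "n"]

Answer: ["b", "n"]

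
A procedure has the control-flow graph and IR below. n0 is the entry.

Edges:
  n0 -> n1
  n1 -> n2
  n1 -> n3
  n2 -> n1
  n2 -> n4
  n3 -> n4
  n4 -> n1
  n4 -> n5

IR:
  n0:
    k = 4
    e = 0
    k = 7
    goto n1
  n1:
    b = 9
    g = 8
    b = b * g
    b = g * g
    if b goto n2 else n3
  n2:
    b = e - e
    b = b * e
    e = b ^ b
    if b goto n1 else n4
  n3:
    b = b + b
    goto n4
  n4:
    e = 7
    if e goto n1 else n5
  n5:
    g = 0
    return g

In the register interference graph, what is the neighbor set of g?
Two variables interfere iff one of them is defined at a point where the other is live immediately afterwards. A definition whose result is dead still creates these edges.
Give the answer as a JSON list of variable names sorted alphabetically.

def/use:
  n0 def {e,k} use ∅
  n1 def {b,g} use ∅
  n2 def {b,e} use {e}
  n3 def {b} use {b}
  n4 def {e} use ∅
  n5 def {g} use ∅

Live sets:
  live n0: ∅→{e}
  live n1: {e}→{b,e}
  live n2: {e}→{e}
  live n3: {b}→∅
  live n4: ∅→{e}
  live n5: ∅→∅

Interfere edges:
  b — {e,g}
  e — {b,g,k}
  g — {b,e}
  k — {e}

N(g) = ["b", "e"]

Answer: ["b", "e"]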